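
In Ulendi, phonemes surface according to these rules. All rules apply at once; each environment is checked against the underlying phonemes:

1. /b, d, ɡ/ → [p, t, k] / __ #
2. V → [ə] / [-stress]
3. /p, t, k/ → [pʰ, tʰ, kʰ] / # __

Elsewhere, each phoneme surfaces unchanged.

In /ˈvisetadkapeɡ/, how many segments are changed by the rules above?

Segments that undergo a rule: /e/ → [ə] (rule 2); /a/ → [ə] (rule 2); /a/ → [ə] (rule 2); /e/ → [ə] (rule 2); /ɡ/ → [k] (rule 1).
All other segments surface unchanged.

5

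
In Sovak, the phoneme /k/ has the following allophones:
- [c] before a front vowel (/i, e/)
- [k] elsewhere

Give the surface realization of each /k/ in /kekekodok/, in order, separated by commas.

Occurrence 1 (position 1): before a front vowel → [c].
Occurrence 2 (position 3): before a front vowel → [c].
Occurrence 3 (position 5): no conditioning environment matches → elsewhere allophone [k].
Occurrence 4 (position 9): no conditioning environment matches → elsewhere allophone [k].

[c], [c], [k], [k]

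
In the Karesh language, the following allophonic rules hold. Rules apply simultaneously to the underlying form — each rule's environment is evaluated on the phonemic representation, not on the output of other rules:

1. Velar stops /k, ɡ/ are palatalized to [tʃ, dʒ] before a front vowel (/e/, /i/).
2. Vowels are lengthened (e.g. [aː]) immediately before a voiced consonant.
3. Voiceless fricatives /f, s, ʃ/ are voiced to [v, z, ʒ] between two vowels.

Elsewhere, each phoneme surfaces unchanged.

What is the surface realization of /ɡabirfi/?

[ɡaːbiːrfi]

/ɡ/ (word-initial) is in the target of rule 1 but the environment (before a front vowel) is not met → [ɡ].
/a/ meets the environment for rule 2 (before a voiced consonant) → [aː].
/b/ (between /a/ and /i/) is unaffected → [b].
/i/ meets the environment for rule 2 (before a voiced consonant) → [iː].
/r/ (between /i/ and /f/) is unaffected → [r].
/f/ (between /r/ and /i/) fails the environment for rule 3, so it stays [f].
/i/ (word-final): rule 2 targets it, but not before a voiced consonant → unchanged [i].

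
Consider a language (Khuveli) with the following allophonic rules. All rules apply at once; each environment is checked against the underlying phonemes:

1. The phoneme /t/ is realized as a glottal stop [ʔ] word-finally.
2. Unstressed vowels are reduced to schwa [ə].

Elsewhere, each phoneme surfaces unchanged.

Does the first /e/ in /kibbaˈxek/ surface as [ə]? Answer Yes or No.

/e/ — between /x/ and /k/; rule 2 does not apply here → [e].
The actual realization is [e], not [ə].

No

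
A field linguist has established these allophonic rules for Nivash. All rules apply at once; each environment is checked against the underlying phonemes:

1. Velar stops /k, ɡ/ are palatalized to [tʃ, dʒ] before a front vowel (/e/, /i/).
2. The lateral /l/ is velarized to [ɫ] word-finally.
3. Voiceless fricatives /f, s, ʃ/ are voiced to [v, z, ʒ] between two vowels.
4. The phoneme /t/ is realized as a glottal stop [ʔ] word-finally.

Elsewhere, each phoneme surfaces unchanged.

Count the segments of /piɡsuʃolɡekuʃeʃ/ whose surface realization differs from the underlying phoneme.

Segments that undergo a rule: /ʃ/ → [ʒ] (rule 3); /ɡ/ → [dʒ] (rule 1); /ʃ/ → [ʒ] (rule 3).
All other segments surface unchanged.

3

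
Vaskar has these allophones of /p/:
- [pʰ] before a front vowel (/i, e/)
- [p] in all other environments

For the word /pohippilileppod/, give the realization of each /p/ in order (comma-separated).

Occurrence 1 (position 1): no conditioning environment matches → elsewhere allophone [p].
Occurrence 2 (position 5): no conditioning environment matches → elsewhere allophone [p].
Occurrence 3 (position 6): before a front vowel (/i, e/) → [pʰ].
Occurrence 4 (position 12): no conditioning environment matches → elsewhere allophone [p].
Occurrence 5 (position 13): no conditioning environment matches → elsewhere allophone [p].

[p], [p], [pʰ], [p], [p]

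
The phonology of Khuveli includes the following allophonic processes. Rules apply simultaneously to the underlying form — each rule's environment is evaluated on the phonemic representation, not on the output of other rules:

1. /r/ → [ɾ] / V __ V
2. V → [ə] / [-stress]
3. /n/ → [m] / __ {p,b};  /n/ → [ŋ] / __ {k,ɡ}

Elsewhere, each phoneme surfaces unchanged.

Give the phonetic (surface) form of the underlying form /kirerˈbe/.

/k/ stays [k].
Rule 2 applies to /i/ (between /k/ and /r/: in an unstressed syllable) → [ə].
/r/ (between /i/ and /e/) occurs between two vowels → [ɾ] by rule 1.
/e/ (between /r/ and /r/) occurs in an unstressed syllable → [ə] by rule 2.
/r/ — between /e/ and /b/; rule 1 does not apply here → [r].
/b/ (between /r/ and /e/): no rule targets it → [b].
/e/ (word-final): rule 2 targets it, but not in an unstressed syllable → unchanged [e].

[kəɾərˈbe]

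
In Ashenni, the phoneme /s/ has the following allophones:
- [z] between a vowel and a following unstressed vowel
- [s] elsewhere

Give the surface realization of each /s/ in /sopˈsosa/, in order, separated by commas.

[s], [s], [z]

Occurrence 1 (position 1): no conditioning environment matches → elsewhere allophone [s].
Occurrence 2 (position 4): no conditioning environment matches → elsewhere allophone [s].
Occurrence 3 (position 6): between a vowel and a following unstressed vowel → [z].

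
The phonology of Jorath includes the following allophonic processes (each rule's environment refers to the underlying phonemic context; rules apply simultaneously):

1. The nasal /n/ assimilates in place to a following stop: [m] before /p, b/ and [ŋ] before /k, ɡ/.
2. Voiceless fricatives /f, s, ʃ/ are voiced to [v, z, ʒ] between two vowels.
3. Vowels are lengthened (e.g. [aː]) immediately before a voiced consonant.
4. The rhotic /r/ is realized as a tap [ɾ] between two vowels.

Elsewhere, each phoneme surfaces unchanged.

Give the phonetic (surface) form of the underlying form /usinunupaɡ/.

/u/ — word-initial; rule 3 does not apply here → [u].
/s/ (between /u/ and /i/): between two vowels, so rule 2 applies → [z].
Rule 3 applies to /i/ (between /s/ and /n/: before a voiced consonant) → [iː].
/n/ (between /i/ and /u/) fails the environment for rule 1, so it stays [n].
/u/ meets the environment for rule 3 (before a voiced consonant) → [uː].
/n/ (between /u/ and /u/) fails the environment for rule 1, so it stays [n].
/u/ — between /n/ and /p/; rule 3 does not apply here → [u].
/p/ stays [p].
/a/ (between /p/ and /ɡ/) occurs before a voiced consonant → [aː] by rule 3.
/ɡ/ (word-final): no rule targets it → [ɡ].

[uziːnuːnupaːɡ]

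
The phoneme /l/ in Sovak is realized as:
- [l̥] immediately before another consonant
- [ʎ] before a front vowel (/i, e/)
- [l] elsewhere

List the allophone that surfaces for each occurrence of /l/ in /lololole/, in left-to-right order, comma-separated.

[l], [l], [l], [ʎ]

Occurrence 1 (position 1): no conditioning environment matches → elsewhere allophone [l].
Occurrence 2 (position 3): no conditioning environment matches → elsewhere allophone [l].
Occurrence 3 (position 5): no conditioning environment matches → elsewhere allophone [l].
Occurrence 4 (position 7): before a front vowel (/i, e/) → [ʎ].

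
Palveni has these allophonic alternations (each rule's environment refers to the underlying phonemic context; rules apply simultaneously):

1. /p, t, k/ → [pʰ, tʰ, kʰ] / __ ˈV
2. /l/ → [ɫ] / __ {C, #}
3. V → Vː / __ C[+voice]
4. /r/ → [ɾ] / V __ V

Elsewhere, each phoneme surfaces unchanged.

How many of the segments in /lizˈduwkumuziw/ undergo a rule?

Segments that undergo a rule: /i/ → [iː] (rule 3); /u/ → [uː] (rule 3); /u/ → [uː] (rule 3); /u/ → [uː] (rule 3); /i/ → [iː] (rule 3).
All other segments surface unchanged.

5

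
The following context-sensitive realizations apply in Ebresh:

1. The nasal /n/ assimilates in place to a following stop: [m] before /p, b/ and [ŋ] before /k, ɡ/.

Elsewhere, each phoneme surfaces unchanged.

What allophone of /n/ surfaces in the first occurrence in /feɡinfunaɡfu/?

[n]

/n/ (between /i/ and /f/) is in the target of rule 1 but the environment (before a labial or velar stop) is not met → [n].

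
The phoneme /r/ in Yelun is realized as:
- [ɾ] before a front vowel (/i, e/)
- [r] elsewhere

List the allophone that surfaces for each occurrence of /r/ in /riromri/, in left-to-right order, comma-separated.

[ɾ], [r], [ɾ]

Occurrence 1 (position 1): before a front vowel (/i, e/) → [ɾ].
Occurrence 2 (position 3): no conditioning environment matches → elsewhere allophone [r].
Occurrence 3 (position 6): before a front vowel (/i, e/) → [ɾ].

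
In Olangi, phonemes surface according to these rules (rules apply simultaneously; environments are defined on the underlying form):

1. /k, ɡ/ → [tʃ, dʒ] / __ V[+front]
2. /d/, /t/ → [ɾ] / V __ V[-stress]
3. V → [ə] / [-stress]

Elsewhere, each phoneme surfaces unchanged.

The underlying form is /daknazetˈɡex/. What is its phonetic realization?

/d/ — word-initial; rule 2 does not apply here → [d].
Rule 3 applies to /a/ (between /d/ and /k/: in an unstressed syllable) → [ə].
/k/ — between /a/ and /n/; rule 1 does not apply here → [k].
/n/ (between /k/ and /a/): no rule targets it → [n].
/a/ (between /n/ and /z/): in an unstressed syllable, so rule 3 applies → [ə].
/z/ (between /a/ and /e/) is unaffected → [z].
/e/ (between /z/ and /t/): in an unstressed syllable, so rule 3 applies → [ə].
/t/ (between /e/ and /ɡ/) fails the environment for rule 2, so it stays [t].
Rule 1 applies to /ɡ/ (between /t/ and /e/: before a front vowel) → [dʒ].
/e/ — between /ɡ/ and /x/; rule 3 does not apply here → [e].
/x/ stays [x].

[dəknəzətˈdʒex]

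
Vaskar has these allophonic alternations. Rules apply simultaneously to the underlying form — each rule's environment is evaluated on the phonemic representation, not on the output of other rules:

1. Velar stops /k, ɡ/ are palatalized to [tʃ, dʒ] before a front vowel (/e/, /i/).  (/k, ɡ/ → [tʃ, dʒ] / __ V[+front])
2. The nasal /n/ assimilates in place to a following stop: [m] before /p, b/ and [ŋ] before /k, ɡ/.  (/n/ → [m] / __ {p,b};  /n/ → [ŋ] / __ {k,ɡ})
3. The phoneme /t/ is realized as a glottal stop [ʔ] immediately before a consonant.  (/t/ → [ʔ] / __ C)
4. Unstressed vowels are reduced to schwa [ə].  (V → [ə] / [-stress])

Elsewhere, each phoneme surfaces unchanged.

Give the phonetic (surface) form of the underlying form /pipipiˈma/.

[pəpəpəˈma]

/p/ stays [p].
/i/ (between /p/ and /p/): in an unstressed syllable, so rule 4 applies → [ə].
/p/ (between /i/ and /i/): no rule targets it → [p].
/i/ meets the environment for rule 4 (in an unstressed syllable) → [ə].
/p/ (between /i/ and /i/) is unaffected → [p].
/i/ meets the environment for rule 4 (in an unstressed syllable) → [ə].
/m/ stays [m].
/a/ (word-final) is in the target of rule 4 but the environment (in an unstressed syllable) is not met → [a].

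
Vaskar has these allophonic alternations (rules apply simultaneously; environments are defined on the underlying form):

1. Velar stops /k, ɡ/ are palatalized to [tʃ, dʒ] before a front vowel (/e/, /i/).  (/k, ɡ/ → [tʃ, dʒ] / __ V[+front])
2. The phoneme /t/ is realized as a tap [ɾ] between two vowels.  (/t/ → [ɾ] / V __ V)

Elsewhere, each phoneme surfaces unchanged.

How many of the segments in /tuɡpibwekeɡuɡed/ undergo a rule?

2

Segments that undergo a rule: /k/ → [tʃ] (rule 1); /ɡ/ → [dʒ] (rule 1).
All other segments surface unchanged.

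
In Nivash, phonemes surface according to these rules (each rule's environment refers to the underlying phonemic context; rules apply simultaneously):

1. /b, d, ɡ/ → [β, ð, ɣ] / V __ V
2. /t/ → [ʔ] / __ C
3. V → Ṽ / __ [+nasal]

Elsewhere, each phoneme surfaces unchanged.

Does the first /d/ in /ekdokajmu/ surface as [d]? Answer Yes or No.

Yes

/d/ — between /k/ and /o/; rule 1 does not apply here → [d].
The actual realization is [d], which matches [d].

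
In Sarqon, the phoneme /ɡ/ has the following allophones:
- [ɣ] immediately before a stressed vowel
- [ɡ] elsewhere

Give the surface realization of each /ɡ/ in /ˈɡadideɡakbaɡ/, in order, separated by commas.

Occurrence 1 (position 1): immediately before a stressed vowel → [ɣ].
Occurrence 2 (position 7): no conditioning environment matches → elsewhere allophone [ɡ].
Occurrence 3 (position 12): no conditioning environment matches → elsewhere allophone [ɡ].

[ɣ], [ɡ], [ɡ]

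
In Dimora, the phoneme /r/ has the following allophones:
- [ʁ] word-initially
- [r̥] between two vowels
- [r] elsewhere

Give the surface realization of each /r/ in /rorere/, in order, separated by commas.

Occurrence 1 (position 1): word-initially → [ʁ].
Occurrence 2 (position 3): between two vowels → [r̥].
Occurrence 3 (position 5): between two vowels → [r̥].

[ʁ], [r̥], [r̥]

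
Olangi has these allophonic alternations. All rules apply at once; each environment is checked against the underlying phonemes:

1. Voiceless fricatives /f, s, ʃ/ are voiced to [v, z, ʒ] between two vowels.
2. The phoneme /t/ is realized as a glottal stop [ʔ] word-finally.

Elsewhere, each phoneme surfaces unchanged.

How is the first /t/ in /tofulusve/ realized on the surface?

[t]

/t/ (word-initial): rule 2 targets it, but not word-finally → unchanged [t].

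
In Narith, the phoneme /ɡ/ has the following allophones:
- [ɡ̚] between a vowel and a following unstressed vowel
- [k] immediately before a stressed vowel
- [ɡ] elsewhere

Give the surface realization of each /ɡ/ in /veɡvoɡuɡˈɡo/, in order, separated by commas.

[ɡ], [ɡ̚], [ɡ], [k]

Occurrence 1 (position 3): no conditioning environment matches → elsewhere allophone [ɡ].
Occurrence 2 (position 6): between a vowel and a following unstressed vowel → [ɡ̚].
Occurrence 3 (position 8): no conditioning environment matches → elsewhere allophone [ɡ].
Occurrence 4 (position 9): immediately before a stressed vowel → [k].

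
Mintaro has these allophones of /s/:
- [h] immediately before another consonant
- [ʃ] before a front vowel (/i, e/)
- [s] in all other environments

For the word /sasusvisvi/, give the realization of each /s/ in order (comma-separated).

[s], [s], [h], [h]

Occurrence 1 (position 1): no conditioning environment matches → elsewhere allophone [s].
Occurrence 2 (position 3): no conditioning environment matches → elsewhere allophone [s].
Occurrence 3 (position 5): immediately before another consonant → [h].
Occurrence 4 (position 8): immediately before another consonant → [h].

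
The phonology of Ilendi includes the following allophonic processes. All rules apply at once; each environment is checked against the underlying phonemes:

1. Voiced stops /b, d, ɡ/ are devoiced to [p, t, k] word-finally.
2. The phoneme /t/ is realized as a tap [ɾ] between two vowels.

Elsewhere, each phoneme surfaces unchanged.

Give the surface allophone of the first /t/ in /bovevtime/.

[t]

/t/ (between /v/ and /i/) is in the target of rule 2 but the environment (between two vowels) is not met → [t].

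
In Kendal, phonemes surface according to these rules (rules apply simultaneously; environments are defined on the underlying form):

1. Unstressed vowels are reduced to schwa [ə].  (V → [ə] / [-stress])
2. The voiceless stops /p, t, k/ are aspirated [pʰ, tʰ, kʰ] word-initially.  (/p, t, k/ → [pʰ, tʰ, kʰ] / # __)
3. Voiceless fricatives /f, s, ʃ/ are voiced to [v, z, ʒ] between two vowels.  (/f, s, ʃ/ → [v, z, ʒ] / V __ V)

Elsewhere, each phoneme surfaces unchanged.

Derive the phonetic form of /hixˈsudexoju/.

/h/ (word-initial) is unaffected → [h].
/i/ meets the environment for rule 1 (in an unstressed syllable) → [ə].
/x/ (between /i/ and /s/) is unaffected → [x].
/s/ — between /x/ and /u/; rule 3 does not apply here → [s].
/u/ (between /s/ and /d/): rule 1 targets it, but not in an unstressed syllable → unchanged [u].
/d/ (between /u/ and /e/): no rule targets it → [d].
Rule 1 applies to /e/ (between /d/ and /x/: in an unstressed syllable) → [ə].
/x/ — not in any rule's target class → [x].
/o/ (between /x/ and /j/): in an unstressed syllable, so rule 1 applies → [ə].
/j/ (between /o/ and /u/): no rule targets it → [j].
/u/ meets the environment for rule 1 (in an unstressed syllable) → [ə].

[həxˈsudəxəjə]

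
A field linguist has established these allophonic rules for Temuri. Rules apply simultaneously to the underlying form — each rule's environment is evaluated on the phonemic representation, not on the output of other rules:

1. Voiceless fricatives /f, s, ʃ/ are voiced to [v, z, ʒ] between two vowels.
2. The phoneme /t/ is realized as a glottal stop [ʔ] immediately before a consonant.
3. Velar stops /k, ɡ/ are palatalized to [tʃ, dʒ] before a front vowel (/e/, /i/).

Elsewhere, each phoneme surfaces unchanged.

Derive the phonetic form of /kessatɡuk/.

[tʃessaʔɡuk]

/k/ — word-initial, before a front vowel — surfaces as [tʃ] (rule 3).
/s/ (between /e/ and /s/) fails the environment for rule 1, so it stays [s].
/s/ (between /s/ and /a/) is in the target of rule 1 but the environment (between two vowels) is not met → [s].
/t/ (between /a/ and /ɡ/) occurs immediately before a consonant → [ʔ] by rule 2.
/ɡ/ (between /t/ and /u/) fails the environment for rule 3, so it stays [ɡ].
/k/ (word-final): rule 3 targets it, but not before a front vowel → unchanged [k].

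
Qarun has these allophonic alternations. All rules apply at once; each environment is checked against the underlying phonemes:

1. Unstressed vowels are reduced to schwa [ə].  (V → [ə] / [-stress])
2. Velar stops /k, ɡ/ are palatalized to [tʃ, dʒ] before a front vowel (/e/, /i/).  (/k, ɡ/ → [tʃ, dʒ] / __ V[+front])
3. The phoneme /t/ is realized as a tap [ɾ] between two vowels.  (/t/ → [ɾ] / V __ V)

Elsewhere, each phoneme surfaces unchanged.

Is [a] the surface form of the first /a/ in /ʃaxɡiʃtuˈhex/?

No

/a/ (between /ʃ/ and /x/) occurs in an unstressed syllable → [ə] by rule 1.
The actual realization is [ə], not [a].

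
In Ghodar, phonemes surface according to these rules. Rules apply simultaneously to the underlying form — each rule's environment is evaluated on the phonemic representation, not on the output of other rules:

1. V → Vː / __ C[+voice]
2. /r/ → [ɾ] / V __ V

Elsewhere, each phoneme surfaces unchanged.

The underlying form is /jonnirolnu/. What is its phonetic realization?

[joːnniːɾoːlnu]

/j/ (word-initial): no rule targets it → [j].
/o/ (between /j/ and /n/) occurs before a voiced consonant → [oː] by rule 1.
/n/ stays [n].
/n/ stays [n].
/i/ (between /n/ and /r/) occurs before a voiced consonant → [iː] by rule 1.
/r/ (between /i/ and /o/): between two vowels, so rule 2 applies → [ɾ].
/o/ (between /r/ and /l/) occurs before a voiced consonant → [oː] by rule 1.
/l/ — not in any rule's target class → [l].
/n/ (between /l/ and /u/): no rule targets it → [n].
/u/ (word-final): rule 1 targets it, but not before a voiced consonant → unchanged [u].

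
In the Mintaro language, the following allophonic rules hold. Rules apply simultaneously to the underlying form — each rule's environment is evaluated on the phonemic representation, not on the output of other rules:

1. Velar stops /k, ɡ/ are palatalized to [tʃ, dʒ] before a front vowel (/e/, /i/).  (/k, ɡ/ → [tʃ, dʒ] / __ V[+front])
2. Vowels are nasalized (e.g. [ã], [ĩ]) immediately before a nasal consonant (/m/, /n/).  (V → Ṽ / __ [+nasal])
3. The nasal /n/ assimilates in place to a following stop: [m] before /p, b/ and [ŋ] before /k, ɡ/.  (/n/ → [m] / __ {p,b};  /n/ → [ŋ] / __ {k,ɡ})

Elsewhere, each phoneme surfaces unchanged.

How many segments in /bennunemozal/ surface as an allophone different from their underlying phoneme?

3

Segments that undergo a rule: /e/ → [ẽ] (rule 2); /u/ → [ũ] (rule 2); /e/ → [ẽ] (rule 2).
All other segments surface unchanged.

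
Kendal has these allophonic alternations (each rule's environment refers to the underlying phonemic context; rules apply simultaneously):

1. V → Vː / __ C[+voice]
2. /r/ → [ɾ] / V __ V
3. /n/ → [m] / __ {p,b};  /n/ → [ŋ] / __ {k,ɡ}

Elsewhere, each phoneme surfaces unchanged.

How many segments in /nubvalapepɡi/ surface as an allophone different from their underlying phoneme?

Segments that undergo a rule: /u/ → [uː] (rule 1); /a/ → [aː] (rule 1).
All other segments surface unchanged.

2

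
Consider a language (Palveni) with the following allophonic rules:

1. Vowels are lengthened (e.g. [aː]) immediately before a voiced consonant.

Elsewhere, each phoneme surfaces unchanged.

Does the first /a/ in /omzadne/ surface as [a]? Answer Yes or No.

No

Rule 1 applies to /a/ (between /z/ and /d/: before a voiced consonant) → [aː].
The actual realization is [aː], not [a].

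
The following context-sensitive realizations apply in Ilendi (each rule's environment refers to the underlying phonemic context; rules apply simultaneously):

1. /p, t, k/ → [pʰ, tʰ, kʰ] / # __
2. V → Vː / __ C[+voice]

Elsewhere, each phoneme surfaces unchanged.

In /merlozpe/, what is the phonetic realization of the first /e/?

[eː]

/e/ meets the environment for rule 2 (before a voiced consonant) → [eː].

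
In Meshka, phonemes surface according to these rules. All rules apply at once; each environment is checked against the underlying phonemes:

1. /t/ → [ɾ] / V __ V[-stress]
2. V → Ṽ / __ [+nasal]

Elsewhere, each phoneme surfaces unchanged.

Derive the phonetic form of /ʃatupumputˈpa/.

/a/ — between /ʃ/ and /t/; rule 2 does not apply here → [a].
/t/ (between /a/ and /u/) occurs between a vowel and a following unstressed vowel → [ɾ] by rule 1.
/u/ (between /t/ and /p/): rule 2 targets it, but not before a nasal consonant → unchanged [u].
/u/ (between /p/ and /m/): before a nasal consonant, so rule 2 applies → [ũ].
/u/ (between /p/ and /t/): rule 2 targets it, but not before a nasal consonant → unchanged [u].
/t/ (between /u/ and /p/): rule 1 targets it, but not between a vowel and a following unstressed vowel → unchanged [t].
/a/ (word-final) fails the environment for rule 2, so it stays [a].

[ʃaɾupũmputˈpa]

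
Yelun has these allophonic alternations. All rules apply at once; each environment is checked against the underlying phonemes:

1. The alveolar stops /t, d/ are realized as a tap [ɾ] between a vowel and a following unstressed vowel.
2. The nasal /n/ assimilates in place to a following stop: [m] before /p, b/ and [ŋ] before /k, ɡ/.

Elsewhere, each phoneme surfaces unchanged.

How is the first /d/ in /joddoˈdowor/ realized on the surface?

/d/ (between /o/ and /d/) fails the environment for rule 1, so it stays [d].

[d]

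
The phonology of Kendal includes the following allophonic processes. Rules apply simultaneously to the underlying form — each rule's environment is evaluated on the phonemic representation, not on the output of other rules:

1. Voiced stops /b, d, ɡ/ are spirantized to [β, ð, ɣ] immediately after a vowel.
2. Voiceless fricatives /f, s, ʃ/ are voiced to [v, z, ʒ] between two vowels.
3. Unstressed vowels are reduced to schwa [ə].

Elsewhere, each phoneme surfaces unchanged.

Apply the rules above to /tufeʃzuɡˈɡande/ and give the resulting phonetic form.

/u/ — between /t/ and /f/, in an unstressed syllable — surfaces as [ə] (rule 3).
/f/ — between /u/ and /e/, between two vowels — surfaces as [v] (rule 2).
/e/ (between /f/ and /ʃ/): in an unstressed syllable, so rule 3 applies → [ə].
/ʃ/ (between /e/ and /z/): rule 2 targets it, but not between two vowels → unchanged [ʃ].
/u/ — between /z/ and /ɡ/, in an unstressed syllable — surfaces as [ə] (rule 3).
Rule 1 applies to /ɡ/ (between /u/ and /ɡ/: immediately after a vowel) → [ɣ].
/ɡ/ (between /ɡ/ and /a/) is in the target of rule 1 but the environment (immediately after a vowel) is not met → [ɡ].
/a/ (between /ɡ/ and /n/) is in the target of rule 3 but the environment (in an unstressed syllable) is not met → [a].
/d/ (between /n/ and /e/) is in the target of rule 1 but the environment (immediately after a vowel) is not met → [d].
Rule 3 applies to /e/ (word-final: in an unstressed syllable) → [ə].

[təvəʃzəɣˈɡandə]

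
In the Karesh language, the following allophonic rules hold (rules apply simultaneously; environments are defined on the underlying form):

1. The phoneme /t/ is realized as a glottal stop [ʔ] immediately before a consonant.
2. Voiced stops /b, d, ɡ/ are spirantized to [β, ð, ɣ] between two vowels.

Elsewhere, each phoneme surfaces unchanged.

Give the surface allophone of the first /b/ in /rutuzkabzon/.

/b/ (between /a/ and /z/) fails the environment for rule 2, so it stays [b].

[b]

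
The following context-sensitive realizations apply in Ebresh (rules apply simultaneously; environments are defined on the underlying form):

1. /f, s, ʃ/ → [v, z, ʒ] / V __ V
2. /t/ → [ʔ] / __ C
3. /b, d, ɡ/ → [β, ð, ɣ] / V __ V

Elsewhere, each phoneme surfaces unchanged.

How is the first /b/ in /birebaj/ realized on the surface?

/b/ — word-initial; rule 3 does not apply here → [b].

[b]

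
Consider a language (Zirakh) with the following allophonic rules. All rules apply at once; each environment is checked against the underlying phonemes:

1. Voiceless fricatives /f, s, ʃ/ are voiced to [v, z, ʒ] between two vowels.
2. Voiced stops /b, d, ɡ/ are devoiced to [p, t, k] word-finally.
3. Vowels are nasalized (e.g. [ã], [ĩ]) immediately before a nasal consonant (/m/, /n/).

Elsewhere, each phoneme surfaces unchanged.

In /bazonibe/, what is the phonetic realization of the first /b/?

[b]

/b/ — word-initial; rule 2 does not apply here → [b].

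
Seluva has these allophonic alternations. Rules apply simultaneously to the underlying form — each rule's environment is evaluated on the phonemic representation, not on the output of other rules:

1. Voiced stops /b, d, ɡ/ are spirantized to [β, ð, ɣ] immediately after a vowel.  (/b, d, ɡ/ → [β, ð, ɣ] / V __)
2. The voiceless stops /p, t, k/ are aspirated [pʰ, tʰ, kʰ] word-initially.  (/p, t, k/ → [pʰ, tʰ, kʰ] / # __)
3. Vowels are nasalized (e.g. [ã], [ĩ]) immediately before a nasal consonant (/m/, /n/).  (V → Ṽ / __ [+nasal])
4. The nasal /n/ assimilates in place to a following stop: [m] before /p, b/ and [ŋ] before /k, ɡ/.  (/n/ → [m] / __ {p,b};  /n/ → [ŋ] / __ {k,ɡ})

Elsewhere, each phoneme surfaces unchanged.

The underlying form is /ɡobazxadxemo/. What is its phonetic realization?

[ɡoβazxaðxẽmo]

/ɡ/ (word-initial) is in the target of rule 1 but the environment (immediately after a vowel) is not met → [ɡ].
/o/ (between /ɡ/ and /b/) fails the environment for rule 3, so it stays [o].
/b/ meets the environment for rule 1 (immediately after a vowel) → [β].
/a/ (between /b/ and /z/) is in the target of rule 3 but the environment (before a nasal consonant) is not met → [a].
/z/ stays [z].
/x/ (between /z/ and /a/): no rule targets it → [x].
/a/ (between /x/ and /d/) fails the environment for rule 3, so it stays [a].
Rule 1 applies to /d/ (between /a/ and /x/: immediately after a vowel) → [ð].
/x/ stays [x].
/e/ (between /x/ and /m/) occurs before a nasal consonant → [ẽ] by rule 3.
/m/ (between /e/ and /o/) is unaffected → [m].
/o/ (word-final): rule 3 targets it, but not before a nasal consonant → unchanged [o].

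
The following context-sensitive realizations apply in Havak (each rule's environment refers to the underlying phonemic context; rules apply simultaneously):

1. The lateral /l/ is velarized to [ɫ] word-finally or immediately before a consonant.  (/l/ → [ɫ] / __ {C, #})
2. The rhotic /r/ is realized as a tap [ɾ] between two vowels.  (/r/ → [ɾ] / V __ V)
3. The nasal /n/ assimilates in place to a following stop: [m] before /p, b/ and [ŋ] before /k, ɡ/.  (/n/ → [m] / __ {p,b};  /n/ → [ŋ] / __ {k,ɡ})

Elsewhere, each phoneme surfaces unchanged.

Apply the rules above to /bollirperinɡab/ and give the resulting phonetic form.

/b/ (word-initial): no rule targets it → [b].
/o/ (between /b/ and /l/): no rule targets it → [o].
Rule 1 applies to /l/ (between /o/ and /l/: word-finally or immediately before a consonant) → [ɫ].
/l/ (between /l/ and /i/) is in the target of rule 1 but the environment (word-finally or immediately before a consonant) is not met → [l].
/i/ (between /l/ and /r/) is unaffected → [i].
/r/ (between /i/ and /p/): rule 2 targets it, but not between two vowels → unchanged [r].
/p/ stays [p].
/e/ stays [e].
Rule 2 applies to /r/ (between /e/ and /i/: between two vowels) → [ɾ].
/i/ — not in any rule's target class → [i].
/n/ (between /i/ and /ɡ/) occurs before a labial or velar stop → [ŋ] by rule 3.
/ɡ/ — not in any rule's target class → [ɡ].
/a/ stays [a].
/b/ stays [b].

[boɫlirpeɾiŋɡab]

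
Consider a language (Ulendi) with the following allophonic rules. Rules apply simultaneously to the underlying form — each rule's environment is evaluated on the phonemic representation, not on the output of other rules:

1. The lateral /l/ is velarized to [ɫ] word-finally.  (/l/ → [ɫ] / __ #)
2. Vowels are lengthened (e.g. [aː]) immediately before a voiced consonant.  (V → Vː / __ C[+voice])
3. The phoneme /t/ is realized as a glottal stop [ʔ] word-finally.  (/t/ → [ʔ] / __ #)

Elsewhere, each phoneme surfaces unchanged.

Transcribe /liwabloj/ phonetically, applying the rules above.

[liːwaːbloːj]

/l/ — word-initial; rule 1 does not apply here → [l].
/i/ — between /l/ and /w/, before a voiced consonant — surfaces as [iː] (rule 2).
/a/ (between /w/ and /b/): before a voiced consonant, so rule 2 applies → [aː].
/l/ (between /b/ and /o/) is in the target of rule 1 but the environment (word-finally) is not met → [l].
/o/ meets the environment for rule 2 (before a voiced consonant) → [oː].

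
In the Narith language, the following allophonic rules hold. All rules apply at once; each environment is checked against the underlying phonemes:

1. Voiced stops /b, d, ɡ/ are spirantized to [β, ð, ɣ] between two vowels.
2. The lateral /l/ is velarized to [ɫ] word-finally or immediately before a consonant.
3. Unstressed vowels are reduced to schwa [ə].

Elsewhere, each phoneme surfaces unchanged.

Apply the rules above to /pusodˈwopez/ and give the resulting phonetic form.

[pəsədˈwopəz]

/p/ (word-initial) is unaffected → [p].
/u/ (between /p/ and /s/): in an unstressed syllable, so rule 3 applies → [ə].
/s/ stays [s].
Rule 3 applies to /o/ (between /s/ and /d/: in an unstressed syllable) → [ə].
/d/ (between /o/ and /w/) is in the target of rule 1 but the environment (between two vowels) is not met → [d].
/w/ (between /d/ and /o/): no rule targets it → [w].
/o/ (between /w/ and /p/) fails the environment for rule 3, so it stays [o].
/p/ — not in any rule's target class → [p].
Rule 3 applies to /e/ (between /p/ and /z/: in an unstressed syllable) → [ə].
/z/ (word-final) is unaffected → [z].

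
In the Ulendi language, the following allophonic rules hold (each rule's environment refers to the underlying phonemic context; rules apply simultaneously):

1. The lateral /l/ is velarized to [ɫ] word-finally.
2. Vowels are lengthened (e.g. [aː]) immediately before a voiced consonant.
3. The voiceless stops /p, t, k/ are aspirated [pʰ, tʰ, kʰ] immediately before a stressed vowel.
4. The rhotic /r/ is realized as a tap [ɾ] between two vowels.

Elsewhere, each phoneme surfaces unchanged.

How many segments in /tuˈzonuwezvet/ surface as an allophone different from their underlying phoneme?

Segments that undergo a rule: /u/ → [uː] (rule 2); /o/ → [oː] (rule 2); /u/ → [uː] (rule 2); /e/ → [eː] (rule 2).
All other segments surface unchanged.

4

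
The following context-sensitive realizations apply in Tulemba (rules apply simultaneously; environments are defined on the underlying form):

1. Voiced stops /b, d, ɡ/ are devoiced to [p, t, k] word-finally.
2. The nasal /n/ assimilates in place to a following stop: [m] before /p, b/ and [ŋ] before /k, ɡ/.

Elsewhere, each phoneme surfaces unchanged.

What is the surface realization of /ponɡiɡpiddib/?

[poŋɡiɡpiddip]

/p/ — not in any rule's target class → [p].
/o/ stays [o].
Rule 2 applies to /n/ (between /o/ and /ɡ/: before a labial or velar stop) → [ŋ].
/ɡ/ (between /n/ and /i/) fails the environment for rule 1, so it stays [ɡ].
/i/ — not in any rule's target class → [i].
/ɡ/ (between /i/ and /p/) is in the target of rule 1 but the environment (word-finally) is not met → [ɡ].
/p/ (between /ɡ/ and /i/) is unaffected → [p].
/i/ (between /p/ and /d/) is unaffected → [i].
/d/ (between /i/ and /d/) fails the environment for rule 1, so it stays [d].
/d/ (between /d/ and /i/): rule 1 targets it, but not word-finally → unchanged [d].
/i/ (between /d/ and /b/) is unaffected → [i].
/b/ (word-final) occurs word-finally → [p] by rule 1.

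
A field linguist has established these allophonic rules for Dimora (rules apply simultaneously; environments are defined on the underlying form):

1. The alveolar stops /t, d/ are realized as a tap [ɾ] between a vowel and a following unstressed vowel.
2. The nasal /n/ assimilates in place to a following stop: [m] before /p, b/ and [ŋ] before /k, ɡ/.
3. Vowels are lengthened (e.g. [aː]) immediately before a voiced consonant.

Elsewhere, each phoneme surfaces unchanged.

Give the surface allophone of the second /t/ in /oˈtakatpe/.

[t]

/t/ — between /a/ and /p/; rule 1 does not apply here → [t].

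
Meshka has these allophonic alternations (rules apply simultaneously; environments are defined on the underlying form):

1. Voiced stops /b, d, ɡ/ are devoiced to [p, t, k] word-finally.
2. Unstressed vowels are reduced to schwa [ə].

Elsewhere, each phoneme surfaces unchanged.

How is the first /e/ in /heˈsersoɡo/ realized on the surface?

[ə]

Rule 2 applies to /e/ (between /h/ and /s/: in an unstressed syllable) → [ə].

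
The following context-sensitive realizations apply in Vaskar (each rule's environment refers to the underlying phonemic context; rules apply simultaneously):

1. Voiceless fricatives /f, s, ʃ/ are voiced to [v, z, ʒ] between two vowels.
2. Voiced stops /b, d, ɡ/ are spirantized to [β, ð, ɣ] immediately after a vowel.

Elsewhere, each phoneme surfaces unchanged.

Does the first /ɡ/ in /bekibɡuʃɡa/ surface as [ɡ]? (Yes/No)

/ɡ/ (between /b/ and /u/) is in the target of rule 2 but the environment (immediately after a vowel) is not met → [ɡ].
The actual realization is [ɡ], which matches [ɡ].

Yes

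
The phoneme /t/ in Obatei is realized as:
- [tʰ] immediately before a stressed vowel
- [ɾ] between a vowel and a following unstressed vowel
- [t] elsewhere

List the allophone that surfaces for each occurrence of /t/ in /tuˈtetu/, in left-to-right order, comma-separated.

Occurrence 1 (position 1): no conditioning environment matches → elsewhere allophone [t].
Occurrence 2 (position 3): immediately before a stressed vowel → [tʰ].
Occurrence 3 (position 5): between a vowel and an unstressed vowel → [ɾ].

[t], [tʰ], [ɾ]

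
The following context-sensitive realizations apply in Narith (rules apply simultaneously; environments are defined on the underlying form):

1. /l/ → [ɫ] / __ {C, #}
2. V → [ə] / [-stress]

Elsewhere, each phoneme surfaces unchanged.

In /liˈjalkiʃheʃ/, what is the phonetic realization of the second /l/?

[ɫ]

/l/ (between /a/ and /k/) occurs word-finally or immediately before a consonant → [ɫ] by rule 1.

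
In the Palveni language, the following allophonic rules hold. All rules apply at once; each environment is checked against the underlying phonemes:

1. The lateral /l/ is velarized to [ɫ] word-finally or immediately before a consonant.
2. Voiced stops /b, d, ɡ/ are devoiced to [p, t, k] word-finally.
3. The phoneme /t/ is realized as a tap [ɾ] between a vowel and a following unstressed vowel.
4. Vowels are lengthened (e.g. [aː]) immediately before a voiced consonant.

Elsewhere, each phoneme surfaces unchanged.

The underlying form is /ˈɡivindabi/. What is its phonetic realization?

/ɡ/ — word-initial; rule 2 does not apply here → [ɡ].
/i/ — between /ɡ/ and /v/, before a voiced consonant — surfaces as [iː] (rule 4).
/i/ (between /v/ and /n/) occurs before a voiced consonant → [iː] by rule 4.
/d/ — between /n/ and /a/; rule 2 does not apply here → [d].
Rule 4 applies to /a/ (between /d/ and /b/: before a voiced consonant) → [aː].
/b/ — between /a/ and /i/; rule 2 does not apply here → [b].
/i/ (word-final) fails the environment for rule 4, so it stays [i].

[ˈɡiːviːndaːbi]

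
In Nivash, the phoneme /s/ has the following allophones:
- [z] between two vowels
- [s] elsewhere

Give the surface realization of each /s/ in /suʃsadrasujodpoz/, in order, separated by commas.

[s], [s], [z]

Occurrence 1 (position 1): no conditioning environment matches → elsewhere allophone [s].
Occurrence 2 (position 4): no conditioning environment matches → elsewhere allophone [s].
Occurrence 3 (position 9): between two vowels → [z].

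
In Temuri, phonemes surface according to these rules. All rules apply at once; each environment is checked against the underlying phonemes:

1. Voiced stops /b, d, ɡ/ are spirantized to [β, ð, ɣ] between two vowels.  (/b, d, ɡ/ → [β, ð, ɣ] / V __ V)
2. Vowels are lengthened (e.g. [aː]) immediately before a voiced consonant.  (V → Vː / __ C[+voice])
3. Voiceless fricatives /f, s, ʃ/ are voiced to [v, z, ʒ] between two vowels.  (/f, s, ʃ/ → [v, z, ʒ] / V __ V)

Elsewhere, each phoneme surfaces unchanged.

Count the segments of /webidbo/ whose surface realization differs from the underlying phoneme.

Segments that undergo a rule: /e/ → [eː] (rule 2); /b/ → [β] (rule 1); /i/ → [iː] (rule 2).
All other segments surface unchanged.

3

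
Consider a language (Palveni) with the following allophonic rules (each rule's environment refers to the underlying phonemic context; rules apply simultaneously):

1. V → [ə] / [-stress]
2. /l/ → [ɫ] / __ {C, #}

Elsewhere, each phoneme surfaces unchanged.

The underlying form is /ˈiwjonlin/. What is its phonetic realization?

[ˈiwjənlən]

/i/ (word-initial) fails the environment for rule 1, so it stays [i].
/w/ — not in any rule's target class → [w].
/j/ (between /w/ and /o/): no rule targets it → [j].
/o/ (between /j/ and /n/): in an unstressed syllable, so rule 1 applies → [ə].
/n/ (between /o/ and /l/): no rule targets it → [n].
/l/ (between /n/ and /i/) is in the target of rule 2 but the environment (word-finally or immediately before a consonant) is not met → [l].
/i/ (between /l/ and /n/): in an unstressed syllable, so rule 1 applies → [ə].
/n/ (word-final): no rule targets it → [n].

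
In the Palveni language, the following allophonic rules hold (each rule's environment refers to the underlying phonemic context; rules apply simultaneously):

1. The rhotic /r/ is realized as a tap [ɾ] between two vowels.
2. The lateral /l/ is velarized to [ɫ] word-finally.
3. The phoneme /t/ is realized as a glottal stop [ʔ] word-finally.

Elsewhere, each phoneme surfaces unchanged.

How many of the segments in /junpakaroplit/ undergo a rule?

2

Segments that undergo a rule: /r/ → [ɾ] (rule 1); /t/ → [ʔ] (rule 3).
All other segments surface unchanged.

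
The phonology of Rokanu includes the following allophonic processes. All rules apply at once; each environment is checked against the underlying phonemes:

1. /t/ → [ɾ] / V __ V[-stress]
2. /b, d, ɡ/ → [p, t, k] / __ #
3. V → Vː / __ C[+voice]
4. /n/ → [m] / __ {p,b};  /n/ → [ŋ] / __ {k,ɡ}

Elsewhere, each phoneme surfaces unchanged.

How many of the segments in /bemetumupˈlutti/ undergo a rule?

Segments that undergo a rule: /e/ → [eː] (rule 3); /t/ → [ɾ] (rule 1); /u/ → [uː] (rule 3).
All other segments surface unchanged.

3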